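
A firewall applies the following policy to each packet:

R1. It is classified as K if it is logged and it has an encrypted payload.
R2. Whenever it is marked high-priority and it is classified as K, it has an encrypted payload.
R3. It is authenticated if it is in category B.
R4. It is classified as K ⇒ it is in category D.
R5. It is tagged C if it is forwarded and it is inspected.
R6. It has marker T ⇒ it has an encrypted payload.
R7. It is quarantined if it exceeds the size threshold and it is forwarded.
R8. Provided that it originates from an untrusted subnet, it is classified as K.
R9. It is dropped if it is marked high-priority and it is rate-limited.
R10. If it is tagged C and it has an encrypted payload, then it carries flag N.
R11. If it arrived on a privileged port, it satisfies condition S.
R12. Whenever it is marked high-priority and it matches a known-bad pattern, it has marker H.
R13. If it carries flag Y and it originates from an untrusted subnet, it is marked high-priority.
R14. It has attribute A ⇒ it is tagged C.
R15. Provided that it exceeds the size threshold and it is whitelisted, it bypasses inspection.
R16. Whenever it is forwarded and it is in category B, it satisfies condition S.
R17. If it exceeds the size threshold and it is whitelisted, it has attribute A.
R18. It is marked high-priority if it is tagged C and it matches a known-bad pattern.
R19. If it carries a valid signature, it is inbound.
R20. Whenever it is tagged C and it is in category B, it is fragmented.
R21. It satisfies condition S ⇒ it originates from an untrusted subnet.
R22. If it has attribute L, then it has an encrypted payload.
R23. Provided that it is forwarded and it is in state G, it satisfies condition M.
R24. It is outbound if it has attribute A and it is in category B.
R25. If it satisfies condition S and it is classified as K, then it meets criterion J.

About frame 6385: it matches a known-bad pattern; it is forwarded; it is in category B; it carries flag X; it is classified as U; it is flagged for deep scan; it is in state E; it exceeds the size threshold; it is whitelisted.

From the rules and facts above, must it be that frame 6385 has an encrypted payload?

By R16 (it is forwarded, it is in category B): it satisfies condition S.
By R17 (it exceeds the size threshold, it is whitelisted): it has attribute A.
By R21 (it satisfies condition S): it originates from an untrusted subnet.
By R8 (it originates from an untrusted subnet): it is classified as K.
By R14 (it has attribute A): it is tagged C.
By R18 (it is tagged C, it matches a known-bad pattern): it is marked high-priority.
By R2 (it is marked high-priority, it is classified as K): it has an encrypted payload.

Yes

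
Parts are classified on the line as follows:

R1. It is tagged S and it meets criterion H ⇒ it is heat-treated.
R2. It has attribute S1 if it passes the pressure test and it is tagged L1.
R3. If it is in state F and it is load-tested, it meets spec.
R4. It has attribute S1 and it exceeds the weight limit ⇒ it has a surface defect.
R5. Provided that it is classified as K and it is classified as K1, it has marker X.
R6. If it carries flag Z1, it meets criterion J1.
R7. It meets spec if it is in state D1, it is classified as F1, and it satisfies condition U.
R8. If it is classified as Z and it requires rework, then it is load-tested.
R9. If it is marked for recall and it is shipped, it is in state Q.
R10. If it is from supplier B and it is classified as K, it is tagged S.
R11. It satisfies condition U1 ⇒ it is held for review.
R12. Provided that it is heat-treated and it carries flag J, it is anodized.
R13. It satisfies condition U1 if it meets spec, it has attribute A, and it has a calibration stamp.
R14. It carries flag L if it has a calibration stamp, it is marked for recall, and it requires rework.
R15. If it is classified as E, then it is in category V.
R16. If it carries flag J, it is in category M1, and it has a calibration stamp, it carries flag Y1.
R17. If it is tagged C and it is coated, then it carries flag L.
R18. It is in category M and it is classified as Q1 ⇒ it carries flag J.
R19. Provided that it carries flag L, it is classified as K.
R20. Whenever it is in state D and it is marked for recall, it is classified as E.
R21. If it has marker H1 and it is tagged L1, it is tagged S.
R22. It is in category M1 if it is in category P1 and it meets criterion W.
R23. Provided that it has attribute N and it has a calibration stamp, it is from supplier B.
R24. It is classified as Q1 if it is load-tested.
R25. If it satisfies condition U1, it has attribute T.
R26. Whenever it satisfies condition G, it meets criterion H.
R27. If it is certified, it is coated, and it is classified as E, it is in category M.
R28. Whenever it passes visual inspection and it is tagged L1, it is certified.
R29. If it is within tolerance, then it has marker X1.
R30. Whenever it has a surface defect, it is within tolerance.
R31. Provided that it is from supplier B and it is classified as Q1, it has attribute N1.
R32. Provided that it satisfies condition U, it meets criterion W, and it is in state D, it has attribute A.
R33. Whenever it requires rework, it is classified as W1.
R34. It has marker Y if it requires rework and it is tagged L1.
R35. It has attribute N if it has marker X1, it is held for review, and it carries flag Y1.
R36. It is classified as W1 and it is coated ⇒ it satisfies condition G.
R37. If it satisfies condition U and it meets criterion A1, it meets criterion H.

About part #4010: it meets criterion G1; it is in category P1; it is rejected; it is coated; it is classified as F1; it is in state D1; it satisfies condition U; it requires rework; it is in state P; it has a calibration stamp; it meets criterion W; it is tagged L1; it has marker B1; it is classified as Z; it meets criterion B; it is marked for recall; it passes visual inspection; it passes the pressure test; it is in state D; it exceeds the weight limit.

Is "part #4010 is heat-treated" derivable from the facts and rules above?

Yes

By R2 (it passes the pressure test, it is tagged L1): it has attribute S1.
By R4 (it has attribute S1, it exceeds the weight limit): it has a surface defect.
By R7 (it is in state D1, it is classified as F1, it satisfies condition U): it meets spec.
By R8 (it is classified as Z, it requires rework): it is load-tested.
By R14 (it has a calibration stamp, it is marked for recall, it requires rework): it carries flag L.
By R19 (it carries flag L): it is classified as K.
By R20 (it is in state D, it is marked for recall): it is classified as E.
By R22 (it is in category P1, it meets criterion W): it is in category M1.
By R24 (it is load-tested): it is classified as Q1.
By R28 (it passes visual inspection, it is tagged L1): it is certified.
By R30 (it has a surface defect): it is within tolerance.
By R32 (it satisfies condition U, it meets criterion W, it is in state D): it has attribute A.
By R33 (it requires rework): it is classified as W1.
By R36 (it is classified as W1, it is coated): it satisfies condition G.
By R13 (it meets spec, it has attribute A, it has a calibration stamp): it satisfies condition U1.
By R26 (it satisfies condition G): it meets criterion H.
By R27 (it is certified, it is coated, it is classified as E): it is in category M.
By R29 (it is within tolerance): it has marker X1.
By R11 (it satisfies condition U1): it is held for review.
By R18 (it is in category M, it is classified as Q1): it carries flag J.
By R16 (it carries flag J, it is in category M1, it has a calibration stamp): it carries flag Y1.
By R35 (it has marker X1, it is held for review, it carries flag Y1): it has attribute N.
By R23 (it has attribute N, it has a calibration stamp): it is from supplier B.
By R10 (it is from supplier B, it is classified as K): it is tagged S.
By R1 (it is tagged S, it meets criterion H): it is heat-treated.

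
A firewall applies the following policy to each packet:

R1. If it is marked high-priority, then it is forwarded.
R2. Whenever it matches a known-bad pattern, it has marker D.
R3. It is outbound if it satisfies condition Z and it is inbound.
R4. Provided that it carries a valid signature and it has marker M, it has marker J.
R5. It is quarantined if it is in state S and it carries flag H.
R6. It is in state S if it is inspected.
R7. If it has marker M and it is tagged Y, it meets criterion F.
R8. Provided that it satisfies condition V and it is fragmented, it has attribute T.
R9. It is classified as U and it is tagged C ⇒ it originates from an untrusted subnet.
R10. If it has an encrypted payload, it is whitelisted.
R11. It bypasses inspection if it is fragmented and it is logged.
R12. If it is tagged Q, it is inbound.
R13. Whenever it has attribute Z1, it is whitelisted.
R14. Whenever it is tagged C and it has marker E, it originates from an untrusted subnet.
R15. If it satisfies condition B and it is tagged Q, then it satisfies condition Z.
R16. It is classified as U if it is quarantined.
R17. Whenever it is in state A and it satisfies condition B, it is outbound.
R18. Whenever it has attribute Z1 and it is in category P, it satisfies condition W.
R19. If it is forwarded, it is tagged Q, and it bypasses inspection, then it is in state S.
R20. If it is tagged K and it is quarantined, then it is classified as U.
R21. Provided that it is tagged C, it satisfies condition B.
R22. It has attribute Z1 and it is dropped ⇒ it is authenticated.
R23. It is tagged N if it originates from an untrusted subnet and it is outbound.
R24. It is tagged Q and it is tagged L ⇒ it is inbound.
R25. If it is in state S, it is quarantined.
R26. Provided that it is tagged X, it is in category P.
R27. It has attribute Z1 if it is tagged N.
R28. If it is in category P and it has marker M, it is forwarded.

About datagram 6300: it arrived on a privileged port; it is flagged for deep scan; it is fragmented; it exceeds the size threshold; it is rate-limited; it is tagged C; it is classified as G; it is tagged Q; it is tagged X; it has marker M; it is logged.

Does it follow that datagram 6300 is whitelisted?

Yes

By R11 (it is fragmented, it is logged): it bypasses inspection.
By R12 (it is tagged Q): it is inbound.
By R21 (it is tagged C): it satisfies condition B.
By R26 (it is tagged X): it is in category P.
By R28 (it is in category P, it has marker M): it is forwarded.
By R15 (it satisfies condition B, it is tagged Q): it satisfies condition Z.
By R19 (it is forwarded, it is tagged Q, it bypasses inspection): it is in state S.
By R25 (it is in state S): it is quarantined.
By R3 (it satisfies condition Z, it is inbound): it is outbound.
By R16 (it is quarantined): it is classified as U.
By R9 (it is classified as U, it is tagged C): it originates from an untrusted subnet.
By R23 (it originates from an untrusted subnet, it is outbound): it is tagged N.
By R27 (it is tagged N): it has attribute Z1.
By R13 (it has attribute Z1): it is whitelisted.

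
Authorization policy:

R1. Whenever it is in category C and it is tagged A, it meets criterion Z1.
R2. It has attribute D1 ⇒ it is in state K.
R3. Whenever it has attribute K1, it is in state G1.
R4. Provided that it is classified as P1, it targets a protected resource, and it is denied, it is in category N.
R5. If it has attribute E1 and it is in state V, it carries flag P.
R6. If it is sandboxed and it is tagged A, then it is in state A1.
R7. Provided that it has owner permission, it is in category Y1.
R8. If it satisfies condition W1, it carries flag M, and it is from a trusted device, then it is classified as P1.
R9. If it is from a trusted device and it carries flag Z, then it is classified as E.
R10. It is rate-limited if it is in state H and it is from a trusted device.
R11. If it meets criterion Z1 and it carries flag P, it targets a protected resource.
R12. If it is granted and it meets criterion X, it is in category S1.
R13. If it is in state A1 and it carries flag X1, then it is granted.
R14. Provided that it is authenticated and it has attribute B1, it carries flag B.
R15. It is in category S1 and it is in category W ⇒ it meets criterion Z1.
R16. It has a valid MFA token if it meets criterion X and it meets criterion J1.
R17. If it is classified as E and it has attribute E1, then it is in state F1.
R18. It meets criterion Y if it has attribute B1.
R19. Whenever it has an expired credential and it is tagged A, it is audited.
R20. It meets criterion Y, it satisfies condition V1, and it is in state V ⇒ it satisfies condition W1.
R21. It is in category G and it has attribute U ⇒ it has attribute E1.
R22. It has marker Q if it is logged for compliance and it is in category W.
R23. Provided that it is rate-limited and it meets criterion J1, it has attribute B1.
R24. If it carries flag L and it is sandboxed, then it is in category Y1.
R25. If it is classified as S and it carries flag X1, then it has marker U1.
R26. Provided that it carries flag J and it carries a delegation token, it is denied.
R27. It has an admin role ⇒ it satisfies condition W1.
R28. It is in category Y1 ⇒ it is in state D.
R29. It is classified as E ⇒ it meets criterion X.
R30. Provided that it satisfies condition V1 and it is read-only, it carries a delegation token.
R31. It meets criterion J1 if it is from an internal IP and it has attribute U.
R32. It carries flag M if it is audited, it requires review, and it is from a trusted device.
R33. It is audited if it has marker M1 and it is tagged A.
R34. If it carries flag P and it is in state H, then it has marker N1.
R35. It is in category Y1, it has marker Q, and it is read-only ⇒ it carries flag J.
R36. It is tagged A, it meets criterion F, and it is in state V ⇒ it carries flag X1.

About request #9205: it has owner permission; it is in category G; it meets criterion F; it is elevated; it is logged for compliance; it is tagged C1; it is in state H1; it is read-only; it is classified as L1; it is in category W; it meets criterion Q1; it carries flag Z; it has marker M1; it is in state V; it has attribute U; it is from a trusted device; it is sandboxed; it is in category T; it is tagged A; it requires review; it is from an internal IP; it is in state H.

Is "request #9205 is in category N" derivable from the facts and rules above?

No

Forward chaining from the given facts derives: is in state A1, is in category Y1, is classified as E, is rate-limited, has attribute E1, has marker Q, is in state D, meets criterion X, meets criterion J1, is audited, carries flag J, carries flag X1, carries flag P, is granted, has a valid MFA token, is in state F1, has attribute B1, carries flag M, has marker N1, is in category S1, meets criterion Z1, meets criterion Y, targets a protected resource.
The only rule concluding "it is in category N" is R4, which needs "it is classified as P1"; that is never established.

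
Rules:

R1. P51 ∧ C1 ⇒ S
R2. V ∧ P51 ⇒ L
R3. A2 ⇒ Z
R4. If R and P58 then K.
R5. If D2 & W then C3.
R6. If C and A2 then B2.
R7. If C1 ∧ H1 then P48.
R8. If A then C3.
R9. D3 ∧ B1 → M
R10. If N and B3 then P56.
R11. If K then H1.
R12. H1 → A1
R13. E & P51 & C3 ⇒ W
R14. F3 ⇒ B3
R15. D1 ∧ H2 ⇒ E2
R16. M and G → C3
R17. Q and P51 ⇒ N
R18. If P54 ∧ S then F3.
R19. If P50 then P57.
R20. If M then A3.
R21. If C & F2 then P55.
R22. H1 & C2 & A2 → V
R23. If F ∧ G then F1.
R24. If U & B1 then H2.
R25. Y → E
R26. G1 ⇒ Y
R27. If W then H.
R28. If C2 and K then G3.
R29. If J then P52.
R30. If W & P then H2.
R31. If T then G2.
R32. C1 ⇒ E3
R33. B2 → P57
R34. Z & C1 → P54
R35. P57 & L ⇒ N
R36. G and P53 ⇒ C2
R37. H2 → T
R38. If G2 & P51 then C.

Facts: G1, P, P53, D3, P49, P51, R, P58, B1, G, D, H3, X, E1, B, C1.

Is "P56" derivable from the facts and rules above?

Forward chaining from the given facts derives: S, K, M, H1, A1, C3, A3, Y, E3, C2, P48, E, G3, W, H, H2, T, G2, C.
The only rule concluding P56 is R10, which needs N; that is never established.

No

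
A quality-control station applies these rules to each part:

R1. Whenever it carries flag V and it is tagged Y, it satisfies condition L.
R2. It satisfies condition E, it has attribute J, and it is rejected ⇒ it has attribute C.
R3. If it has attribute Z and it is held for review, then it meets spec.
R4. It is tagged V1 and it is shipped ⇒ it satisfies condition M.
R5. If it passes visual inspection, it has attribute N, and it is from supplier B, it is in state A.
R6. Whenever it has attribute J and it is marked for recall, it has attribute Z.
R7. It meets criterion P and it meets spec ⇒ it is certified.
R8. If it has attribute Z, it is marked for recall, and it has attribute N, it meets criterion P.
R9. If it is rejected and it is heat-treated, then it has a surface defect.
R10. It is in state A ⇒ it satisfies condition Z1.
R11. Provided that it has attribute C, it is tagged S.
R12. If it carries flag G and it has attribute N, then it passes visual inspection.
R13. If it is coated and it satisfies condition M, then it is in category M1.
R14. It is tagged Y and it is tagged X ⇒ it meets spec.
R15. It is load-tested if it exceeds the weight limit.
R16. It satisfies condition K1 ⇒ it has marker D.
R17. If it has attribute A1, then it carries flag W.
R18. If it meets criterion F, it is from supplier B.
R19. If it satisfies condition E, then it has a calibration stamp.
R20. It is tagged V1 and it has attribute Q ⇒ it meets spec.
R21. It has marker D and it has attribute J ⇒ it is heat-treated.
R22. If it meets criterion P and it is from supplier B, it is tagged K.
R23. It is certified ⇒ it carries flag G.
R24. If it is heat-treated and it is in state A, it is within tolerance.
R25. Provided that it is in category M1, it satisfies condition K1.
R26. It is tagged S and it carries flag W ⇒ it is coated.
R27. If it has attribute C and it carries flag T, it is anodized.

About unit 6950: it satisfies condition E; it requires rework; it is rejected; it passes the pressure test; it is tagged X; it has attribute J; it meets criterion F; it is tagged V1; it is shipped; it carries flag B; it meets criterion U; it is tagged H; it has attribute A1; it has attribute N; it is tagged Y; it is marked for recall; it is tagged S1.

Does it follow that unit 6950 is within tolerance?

Yes

By R2 (it satisfies condition E, it has attribute J, it is rejected): it has attribute C.
By R4 (it is tagged V1, it is shipped): it satisfies condition M.
By R6 (it has attribute J, it is marked for recall): it has attribute Z.
By R8 (it has attribute Z, it is marked for recall, it has attribute N): it meets criterion P.
By R11 (it has attribute C): it is tagged S.
By R14 (it is tagged Y, it is tagged X): it meets spec.
By R17 (it has attribute A1): it carries flag W.
By R18 (it meets criterion F): it is from supplier B.
By R26 (it is tagged S, it carries flag W): it is coated.
By R7 (it meets criterion P, it meets spec): it is certified.
By R13 (it is coated, it satisfies condition M): it is in category M1.
By R23 (it is certified): it carries flag G.
By R25 (it is in category M1): it satisfies condition K1.
By R12 (it carries flag G, it has attribute N): it passes visual inspection.
By R16 (it satisfies condition K1): it has marker D.
By R21 (it has marker D, it has attribute J): it is heat-treated.
By R5 (it passes visual inspection, it has attribute N, it is from supplier B): it is in state A.
By R24 (it is heat-treated, it is in state A): it is within tolerance.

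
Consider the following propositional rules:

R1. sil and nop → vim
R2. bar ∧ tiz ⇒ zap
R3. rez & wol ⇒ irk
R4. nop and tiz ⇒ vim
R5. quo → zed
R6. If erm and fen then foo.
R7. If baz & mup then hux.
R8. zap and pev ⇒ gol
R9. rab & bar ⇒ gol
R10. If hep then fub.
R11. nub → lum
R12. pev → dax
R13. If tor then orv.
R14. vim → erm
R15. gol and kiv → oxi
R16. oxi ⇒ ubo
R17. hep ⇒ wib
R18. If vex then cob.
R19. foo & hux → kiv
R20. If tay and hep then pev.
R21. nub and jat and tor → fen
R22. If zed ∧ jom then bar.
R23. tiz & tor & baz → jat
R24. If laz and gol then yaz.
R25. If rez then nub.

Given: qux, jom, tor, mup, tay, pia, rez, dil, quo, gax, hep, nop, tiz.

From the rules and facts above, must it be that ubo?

Forward chaining from the given facts derives: vim, zed, fub, orv, erm, wib, pev, bar, nub, zap, gol, lum, dax.
The only rule concluding ubo is R16, which needs oxi; that is never established.

No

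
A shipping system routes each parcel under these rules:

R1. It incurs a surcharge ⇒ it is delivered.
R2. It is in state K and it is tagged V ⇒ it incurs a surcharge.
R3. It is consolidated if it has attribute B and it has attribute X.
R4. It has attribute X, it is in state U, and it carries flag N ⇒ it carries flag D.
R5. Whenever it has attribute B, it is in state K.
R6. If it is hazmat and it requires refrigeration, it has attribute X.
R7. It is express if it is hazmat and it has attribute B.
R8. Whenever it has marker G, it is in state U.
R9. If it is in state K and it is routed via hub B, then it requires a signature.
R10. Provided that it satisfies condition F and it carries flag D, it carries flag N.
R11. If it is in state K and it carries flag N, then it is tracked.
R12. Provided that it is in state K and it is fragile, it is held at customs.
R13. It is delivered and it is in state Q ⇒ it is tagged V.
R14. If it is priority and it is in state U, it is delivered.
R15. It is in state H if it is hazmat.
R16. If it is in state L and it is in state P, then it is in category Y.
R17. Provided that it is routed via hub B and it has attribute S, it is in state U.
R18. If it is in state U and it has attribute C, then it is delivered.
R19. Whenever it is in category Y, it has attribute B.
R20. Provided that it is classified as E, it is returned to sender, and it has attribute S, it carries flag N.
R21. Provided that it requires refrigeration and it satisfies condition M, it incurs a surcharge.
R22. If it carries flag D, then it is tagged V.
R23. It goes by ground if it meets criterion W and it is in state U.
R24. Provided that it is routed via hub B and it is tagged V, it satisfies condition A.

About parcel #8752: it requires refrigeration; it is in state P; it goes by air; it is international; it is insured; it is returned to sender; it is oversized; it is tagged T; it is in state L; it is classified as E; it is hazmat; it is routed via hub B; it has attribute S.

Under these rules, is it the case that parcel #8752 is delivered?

By R6 (it is hazmat, it requires refrigeration): it has attribute X.
By R16 (it is in state L, it is in state P): it is in category Y.
By R17 (it is routed via hub B, it has attribute S): it is in state U.
By R19 (it is in category Y): it has attribute B.
By R20 (it is classified as E, it is returned to sender, it has attribute S): it carries flag N.
By R4 (it has attribute X, it is in state U, it carries flag N): it carries flag D.
By R5 (it has attribute B): it is in state K.
By R22 (it carries flag D): it is tagged V.
By R2 (it is in state K, it is tagged V): it incurs a surcharge.
By R1 (it incurs a surcharge): it is delivered.

Yes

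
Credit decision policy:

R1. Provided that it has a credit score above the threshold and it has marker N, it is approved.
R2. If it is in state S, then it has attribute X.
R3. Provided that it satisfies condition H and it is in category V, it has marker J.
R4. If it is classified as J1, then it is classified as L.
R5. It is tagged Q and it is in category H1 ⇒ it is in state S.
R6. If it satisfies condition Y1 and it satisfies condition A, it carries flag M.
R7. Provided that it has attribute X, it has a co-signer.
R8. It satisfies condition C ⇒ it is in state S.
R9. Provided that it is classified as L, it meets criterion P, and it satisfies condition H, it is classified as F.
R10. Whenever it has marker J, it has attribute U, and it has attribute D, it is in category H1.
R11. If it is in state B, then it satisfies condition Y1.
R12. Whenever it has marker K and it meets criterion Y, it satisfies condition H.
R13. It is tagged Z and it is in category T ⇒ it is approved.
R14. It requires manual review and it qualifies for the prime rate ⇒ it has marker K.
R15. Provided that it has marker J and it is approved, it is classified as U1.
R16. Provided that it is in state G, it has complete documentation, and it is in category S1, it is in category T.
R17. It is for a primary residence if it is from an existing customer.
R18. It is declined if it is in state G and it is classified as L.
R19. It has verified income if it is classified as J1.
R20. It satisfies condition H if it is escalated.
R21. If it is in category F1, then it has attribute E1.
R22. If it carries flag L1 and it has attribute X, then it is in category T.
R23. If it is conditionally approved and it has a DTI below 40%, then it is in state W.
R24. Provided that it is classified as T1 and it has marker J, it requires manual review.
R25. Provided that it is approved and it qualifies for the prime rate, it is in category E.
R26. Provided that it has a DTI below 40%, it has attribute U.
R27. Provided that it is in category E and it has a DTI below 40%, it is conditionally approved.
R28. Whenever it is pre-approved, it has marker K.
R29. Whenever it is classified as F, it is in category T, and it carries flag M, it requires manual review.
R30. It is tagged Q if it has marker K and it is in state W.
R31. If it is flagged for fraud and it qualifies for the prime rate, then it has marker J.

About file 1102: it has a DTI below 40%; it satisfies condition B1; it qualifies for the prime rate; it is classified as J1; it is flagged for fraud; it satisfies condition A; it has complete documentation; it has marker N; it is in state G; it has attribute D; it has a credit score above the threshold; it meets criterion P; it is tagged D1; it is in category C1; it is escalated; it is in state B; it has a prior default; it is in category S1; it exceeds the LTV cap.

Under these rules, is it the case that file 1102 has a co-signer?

Yes

By R1 (it has a credit score above the threshold, it has marker N): it is approved.
By R4 (it is classified as J1): it is classified as L.
By R11 (it is in state B): it satisfies condition Y1.
By R16 (it is in state G, it has complete documentation, it is in category S1): it is in category T.
By R20 (it is escalated): it satisfies condition H.
By R25 (it is approved, it qualifies for the prime rate): it is in category E.
By R26 (it has a DTI below 40%): it has attribute U.
By R27 (it is in category E, it has a DTI below 40%): it is conditionally approved.
By R31 (it is flagged for fraud, it qualifies for the prime rate): it has marker J.
By R6 (it satisfies condition Y1, it satisfies condition A): it carries flag M.
By R9 (it is classified as L, it meets criterion P, it satisfies condition H): it is classified as F.
By R10 (it has marker J, it has attribute U, it has attribute D): it is in category H1.
By R23 (it is conditionally approved, it has a DTI below 40%): it is in state W.
By R29 (it is classified as F, it is in category T, it carries flag M): it requires manual review.
By R14 (it requires manual review, it qualifies for the prime rate): it has marker K.
By R30 (it has marker K, it is in state W): it is tagged Q.
By R5 (it is tagged Q, it is in category H1): it is in state S.
By R2 (it is in state S): it has attribute X.
By R7 (it has attribute X): it has a co-signer.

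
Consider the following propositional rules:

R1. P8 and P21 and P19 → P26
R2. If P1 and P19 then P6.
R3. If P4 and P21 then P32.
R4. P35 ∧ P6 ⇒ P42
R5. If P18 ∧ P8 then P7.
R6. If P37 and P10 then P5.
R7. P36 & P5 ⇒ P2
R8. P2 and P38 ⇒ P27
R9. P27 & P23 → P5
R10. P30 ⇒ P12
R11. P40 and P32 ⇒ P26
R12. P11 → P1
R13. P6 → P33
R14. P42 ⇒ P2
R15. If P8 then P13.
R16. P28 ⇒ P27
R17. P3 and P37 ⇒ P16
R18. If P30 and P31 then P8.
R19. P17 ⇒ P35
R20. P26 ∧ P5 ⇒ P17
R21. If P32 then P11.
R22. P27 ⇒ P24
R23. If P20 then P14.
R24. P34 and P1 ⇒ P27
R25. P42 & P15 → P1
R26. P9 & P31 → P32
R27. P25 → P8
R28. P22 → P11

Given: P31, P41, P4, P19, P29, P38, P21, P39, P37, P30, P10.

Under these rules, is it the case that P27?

P32  (by R3: P4, P21)
P5  (by R6: P37, P10)
P8  (by R18: P30, P31)
P11  (by R21: P32)
P26  (by R1: P8, P21, P19)
P1  (by R12: P11)
P17  (by R20: P26, P5)
P6  (by R2: P1, P19)
P35  (by R19: P17)
P42  (by R4: P35, P6)
P2  (by R14: P42)
P27  (by R8: P2, P38)

Yes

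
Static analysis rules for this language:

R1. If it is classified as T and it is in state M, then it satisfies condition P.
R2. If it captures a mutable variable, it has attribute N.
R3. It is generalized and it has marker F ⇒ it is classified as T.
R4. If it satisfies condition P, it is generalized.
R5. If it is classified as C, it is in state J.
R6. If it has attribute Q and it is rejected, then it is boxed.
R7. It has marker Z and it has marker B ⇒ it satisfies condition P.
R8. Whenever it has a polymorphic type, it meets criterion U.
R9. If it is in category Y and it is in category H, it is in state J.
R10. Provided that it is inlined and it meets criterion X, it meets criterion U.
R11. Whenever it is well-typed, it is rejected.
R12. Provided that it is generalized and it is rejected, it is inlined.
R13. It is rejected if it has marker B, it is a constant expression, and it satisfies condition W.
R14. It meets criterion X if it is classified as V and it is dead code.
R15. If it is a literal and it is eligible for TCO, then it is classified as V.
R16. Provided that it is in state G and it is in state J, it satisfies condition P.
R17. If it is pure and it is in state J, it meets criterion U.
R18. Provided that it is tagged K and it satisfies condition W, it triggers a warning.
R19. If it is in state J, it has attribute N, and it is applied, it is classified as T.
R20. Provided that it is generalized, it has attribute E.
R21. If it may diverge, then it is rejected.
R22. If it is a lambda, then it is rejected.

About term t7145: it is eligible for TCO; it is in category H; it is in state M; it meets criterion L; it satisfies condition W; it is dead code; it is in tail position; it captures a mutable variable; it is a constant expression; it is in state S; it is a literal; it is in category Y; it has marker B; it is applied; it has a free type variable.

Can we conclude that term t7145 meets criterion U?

Yes

By R2 (it captures a mutable variable): it has attribute N.
By R9 (it is in category Y, it is in category H): it is in state J.
By R13 (it has marker B, it is a constant expression, it satisfies condition W): it is rejected.
By R15 (it is a literal, it is eligible for TCO): it is classified as V.
By R19 (it is in state J, it has attribute N, it is applied): it is classified as T.
By R1 (it is classified as T, it is in state M): it satisfies condition P.
By R4 (it satisfies condition P): it is generalized.
By R12 (it is generalized, it is rejected): it is inlined.
By R14 (it is classified as V, it is dead code): it meets criterion X.
By R10 (it is inlined, it meets criterion X): it meets criterion U.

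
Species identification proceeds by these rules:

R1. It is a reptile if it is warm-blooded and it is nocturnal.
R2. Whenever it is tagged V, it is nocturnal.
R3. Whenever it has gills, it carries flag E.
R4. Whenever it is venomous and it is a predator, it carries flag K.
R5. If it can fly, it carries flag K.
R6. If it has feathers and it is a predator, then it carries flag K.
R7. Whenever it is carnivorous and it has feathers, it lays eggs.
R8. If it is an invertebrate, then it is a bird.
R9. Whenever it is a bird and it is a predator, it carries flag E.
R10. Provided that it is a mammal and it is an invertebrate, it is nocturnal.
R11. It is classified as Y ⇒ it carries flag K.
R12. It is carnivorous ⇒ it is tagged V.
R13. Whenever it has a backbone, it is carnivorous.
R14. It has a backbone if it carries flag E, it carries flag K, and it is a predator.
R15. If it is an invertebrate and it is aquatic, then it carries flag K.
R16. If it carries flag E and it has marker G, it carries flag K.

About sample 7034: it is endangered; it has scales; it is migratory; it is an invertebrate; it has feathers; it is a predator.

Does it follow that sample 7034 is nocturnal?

By R6 (it has feathers, it is a predator): it carries flag K.
By R8 (it is an invertebrate): it is a bird.
By R9 (it is a bird, it is a predator): it carries flag E.
By R14 (it carries flag E, it carries flag K, it is a predator): it has a backbone.
By R13 (it has a backbone): it is carnivorous.
By R12 (it is carnivorous): it is tagged V.
By R2 (it is tagged V): it is nocturnal.

Yes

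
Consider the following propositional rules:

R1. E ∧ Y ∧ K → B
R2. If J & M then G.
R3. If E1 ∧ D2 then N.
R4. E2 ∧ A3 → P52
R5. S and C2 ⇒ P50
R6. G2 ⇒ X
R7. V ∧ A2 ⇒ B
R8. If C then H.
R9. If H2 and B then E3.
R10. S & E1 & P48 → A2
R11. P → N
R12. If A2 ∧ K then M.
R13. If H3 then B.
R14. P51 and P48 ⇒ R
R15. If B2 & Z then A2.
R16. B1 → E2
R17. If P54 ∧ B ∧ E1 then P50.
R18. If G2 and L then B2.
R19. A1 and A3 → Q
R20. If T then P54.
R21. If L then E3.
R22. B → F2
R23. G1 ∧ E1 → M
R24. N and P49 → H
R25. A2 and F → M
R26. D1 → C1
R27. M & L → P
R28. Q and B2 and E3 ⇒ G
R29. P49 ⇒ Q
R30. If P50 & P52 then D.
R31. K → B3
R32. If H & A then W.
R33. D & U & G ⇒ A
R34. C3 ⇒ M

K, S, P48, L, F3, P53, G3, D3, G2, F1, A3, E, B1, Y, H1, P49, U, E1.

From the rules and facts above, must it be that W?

No

Forward chaining from the given facts derives: B, X, A2, M, E2, B2, E3, F2, P, Q, B3, P52, N, H, G.
The only rule concluding W is R32, which needs A; that is never established.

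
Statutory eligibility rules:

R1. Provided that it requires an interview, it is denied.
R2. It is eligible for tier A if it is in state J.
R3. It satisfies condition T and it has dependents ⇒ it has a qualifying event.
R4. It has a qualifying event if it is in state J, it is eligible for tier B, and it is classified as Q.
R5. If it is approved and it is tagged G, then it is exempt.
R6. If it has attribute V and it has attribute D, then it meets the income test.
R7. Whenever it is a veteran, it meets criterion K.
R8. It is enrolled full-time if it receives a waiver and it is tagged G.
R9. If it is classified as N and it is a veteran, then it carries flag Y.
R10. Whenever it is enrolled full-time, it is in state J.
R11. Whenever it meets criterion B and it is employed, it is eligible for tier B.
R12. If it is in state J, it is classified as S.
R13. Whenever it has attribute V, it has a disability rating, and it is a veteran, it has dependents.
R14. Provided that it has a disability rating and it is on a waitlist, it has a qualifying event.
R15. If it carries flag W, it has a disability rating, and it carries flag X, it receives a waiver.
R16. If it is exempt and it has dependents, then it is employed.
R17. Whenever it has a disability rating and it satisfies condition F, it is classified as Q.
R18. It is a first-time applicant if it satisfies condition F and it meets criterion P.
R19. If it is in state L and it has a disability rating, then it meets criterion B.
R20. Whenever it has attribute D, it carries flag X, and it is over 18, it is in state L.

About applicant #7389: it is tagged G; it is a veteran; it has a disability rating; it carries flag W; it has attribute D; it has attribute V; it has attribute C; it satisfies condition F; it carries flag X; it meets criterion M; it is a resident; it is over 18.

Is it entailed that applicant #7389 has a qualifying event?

No

Forward chaining from the given facts derives: meets the income test, meets criterion K, has dependents, receives a waiver, is classified as Q, is in state L, is enrolled full-time, is in state J, is classified as S, meets criterion B, is eligible for tier A.
Rules concluding "it has a qualifying event": R3 needs "it satisfies condition T"; R4 needs "it is eligible for tier B"; R14 needs "it is on a waitlist" — none of these are established.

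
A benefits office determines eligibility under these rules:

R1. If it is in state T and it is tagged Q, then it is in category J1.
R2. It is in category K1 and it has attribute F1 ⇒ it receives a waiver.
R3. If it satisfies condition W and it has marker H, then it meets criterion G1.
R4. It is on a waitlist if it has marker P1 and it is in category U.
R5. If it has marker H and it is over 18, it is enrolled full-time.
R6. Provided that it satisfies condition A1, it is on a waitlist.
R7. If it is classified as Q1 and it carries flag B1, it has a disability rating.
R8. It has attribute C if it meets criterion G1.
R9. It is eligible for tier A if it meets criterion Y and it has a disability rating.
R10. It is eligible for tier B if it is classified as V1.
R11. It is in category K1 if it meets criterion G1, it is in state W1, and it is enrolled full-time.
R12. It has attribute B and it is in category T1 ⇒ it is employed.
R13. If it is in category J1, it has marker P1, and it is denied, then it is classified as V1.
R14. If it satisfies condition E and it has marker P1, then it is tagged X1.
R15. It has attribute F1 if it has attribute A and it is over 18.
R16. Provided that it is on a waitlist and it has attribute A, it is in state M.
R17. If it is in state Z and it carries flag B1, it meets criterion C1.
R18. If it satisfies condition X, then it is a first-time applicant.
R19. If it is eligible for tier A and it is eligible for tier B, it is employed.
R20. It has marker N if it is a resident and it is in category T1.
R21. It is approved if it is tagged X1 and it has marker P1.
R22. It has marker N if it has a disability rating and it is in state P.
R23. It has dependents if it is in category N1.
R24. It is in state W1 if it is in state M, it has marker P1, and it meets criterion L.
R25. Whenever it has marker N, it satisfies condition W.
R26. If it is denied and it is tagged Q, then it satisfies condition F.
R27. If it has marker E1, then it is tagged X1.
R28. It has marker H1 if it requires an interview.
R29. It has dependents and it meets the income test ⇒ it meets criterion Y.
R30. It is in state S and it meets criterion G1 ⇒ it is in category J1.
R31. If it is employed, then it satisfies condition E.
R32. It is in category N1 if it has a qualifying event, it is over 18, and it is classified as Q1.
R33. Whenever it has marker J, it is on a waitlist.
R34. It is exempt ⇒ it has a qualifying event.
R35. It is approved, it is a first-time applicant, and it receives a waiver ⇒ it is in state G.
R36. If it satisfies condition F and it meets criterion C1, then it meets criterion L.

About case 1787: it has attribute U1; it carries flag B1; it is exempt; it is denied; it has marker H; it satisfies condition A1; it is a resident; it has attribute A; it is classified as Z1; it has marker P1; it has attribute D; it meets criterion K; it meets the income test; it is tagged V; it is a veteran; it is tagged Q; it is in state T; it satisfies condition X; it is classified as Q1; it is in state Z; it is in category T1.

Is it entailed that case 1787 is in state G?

No

Forward chaining from the given facts derives: is in category J1, is on a waitlist, has a disability rating, is classified as V1, is in state M, meets criterion C1, is a first-time applicant, has marker N, satisfies condition W, satisfies condition F, has a qualifying event, meets criterion L, meets criterion G1, has attribute C, is eligible for tier B, is in state W1.
The only rule concluding "it is in state G" is R35, which needs "it is approved"; that is never established.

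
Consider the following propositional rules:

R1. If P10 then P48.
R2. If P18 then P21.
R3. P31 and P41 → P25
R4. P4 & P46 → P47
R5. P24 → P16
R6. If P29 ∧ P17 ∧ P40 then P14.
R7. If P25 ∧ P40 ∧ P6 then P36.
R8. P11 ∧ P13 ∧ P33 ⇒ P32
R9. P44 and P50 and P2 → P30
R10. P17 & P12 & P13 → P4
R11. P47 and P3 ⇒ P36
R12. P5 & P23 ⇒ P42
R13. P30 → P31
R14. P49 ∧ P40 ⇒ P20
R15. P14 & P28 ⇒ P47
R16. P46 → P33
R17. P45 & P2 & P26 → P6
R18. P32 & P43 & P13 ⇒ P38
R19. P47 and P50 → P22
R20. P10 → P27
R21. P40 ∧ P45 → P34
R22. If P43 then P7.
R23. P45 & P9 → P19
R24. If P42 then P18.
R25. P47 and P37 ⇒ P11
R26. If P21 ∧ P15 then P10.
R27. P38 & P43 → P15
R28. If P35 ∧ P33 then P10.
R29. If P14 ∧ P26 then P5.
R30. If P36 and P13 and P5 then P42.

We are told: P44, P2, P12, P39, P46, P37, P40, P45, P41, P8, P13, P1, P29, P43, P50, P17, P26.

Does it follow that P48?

P14  (by R6: P29, P17, P40)
P30  (by R9: P44, P50, P2)
P4  (by R10: P17, P12, P13)
P31  (by R13: P30)
P33  (by R16: P46)
P6  (by R17: P45, P2, P26)
P5  (by R29: P14, P26)
P25  (by R3: P31, P41)
P47  (by R4: P4, P46)
P36  (by R7: P25, P40, P6)
P11  (by R25: P47, P37)
P42  (by R30: P36, P13, P5)
P32  (by R8: P11, P13, P33)
P38  (by R18: P32, P43, P13)
P18  (by R24: P42)
P15  (by R27: P38, P43)
P21  (by R2: P18)
P10  (by R26: P21, P15)
P48  (by R1: P10)

Yes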